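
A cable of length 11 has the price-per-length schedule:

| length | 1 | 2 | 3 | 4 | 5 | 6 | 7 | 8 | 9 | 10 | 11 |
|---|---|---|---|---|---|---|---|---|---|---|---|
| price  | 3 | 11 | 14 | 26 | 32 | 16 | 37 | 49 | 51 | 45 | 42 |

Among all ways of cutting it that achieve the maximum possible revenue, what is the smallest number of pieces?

3

Build r[k] bottom-up: r[k] = max over allowed piece i of (p[i] + r[k−i]).
r[1] = 3
r[2] = max(3+3, 11+0) = 11
r[3] = max(3+11, 11+3, 14+0) = 14
r[4] = max(3+14, 11+11, 14+3, 26+0) = 26
r[5] = max(3+26, 11+14, 14+11, 26+3, 32+0) = 32
r[6] = max(3+32, 11+26, 14+14, 26+11, 32+3, 16+0) = 37
r[7] = max(3+37, 11+32, 14+26, …, 16+3, 37+0) = 43
r[8] = max(3+43, 11+37, 14+32, …, 37+3, 49+0) = 52
r[9] = max(3+52, 11+43, 14+37, …, 49+3, 51+0) = 58
r[10] = max(3+58, 11+52, 14+43, …, 51+3, 45+0) = 64
r[11] = max(3+64, 11+58, 14+52, …, 45+3, 42+0) = 69
Maximum revenue is $69.
Now minimize piece count subject to staying optimal: for each k, pieces[k] = 1 + min over i with p[i]+r[k−i]=r[k] of pieces[k−i].
pieces[8] = 2
pieces[9] = 2
pieces[10] = 2
pieces[11] = 3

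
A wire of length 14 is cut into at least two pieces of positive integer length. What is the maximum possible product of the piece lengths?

Let m[k] be the best product for length k (with at least one cut). For each first piece i, the rest contributes max(k−i, m[k−i]).
m[2] = 1·max(1,0) = 1·1 = 1
m[3] = max(1·2, 2·1) = 2
m[4] = max(1·3, 2·2, 3·1) = 4
m[5] = max(1·4, 2·3, 3·2, 4·1) = 6
m[6] = max(1·6, 2·4, 3·3, 4·2, 5·1) = 9
m[7] = max(1·9, 2·6, 3·4, 4·3, 5·2, 6·1) = 12
m[8] = max(1·12, 2·9, 3·6, …, 6·2, 7·1) = 18
m[9] = max(1·18, 2·12, 3·9, …, 7·2, 8·1) = 27
m[10] = max(1·27, 2·18, 3·12, …, 8·2, 9·1) = 36
m[11] = max(1·36, 2·27, 3·18, …, 9·2, 10·1) = 54
m[12] = max(1·54, 2·36, 3·27, …, 10·2, 11·1) = 81
m[13] = max(1·81, 2·54, 3·36, …, 11·2, 12·1) = 108
m[14] = max(1·108, 2·81, 3·54, …, 12·2, 13·1) = 162
One optimal split: 3 + 3 + 3 + 3 + 2; product 3·3·3·3·2 = 162.

162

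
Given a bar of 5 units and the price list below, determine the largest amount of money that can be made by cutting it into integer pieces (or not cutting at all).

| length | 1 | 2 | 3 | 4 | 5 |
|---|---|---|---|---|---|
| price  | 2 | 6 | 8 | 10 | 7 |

14

Build best[k] bottom-up: best[k] = max over allowed piece i of (p[i] + best[k−i]).
best[1] = 2
best[2] = max(2+2, 6+0) = 6
best[3] = max(2+6, 6+2, 8+0) = 8
best[4] = max(2+8, 6+6, 8+2, 10+0) = 12
best[5] = max(2+12, 6+8, 8+6, 10+2, 7+0) = 14
One optimal cutting: 2 + 2 + 1 → $6 + $6 + $2 = $14.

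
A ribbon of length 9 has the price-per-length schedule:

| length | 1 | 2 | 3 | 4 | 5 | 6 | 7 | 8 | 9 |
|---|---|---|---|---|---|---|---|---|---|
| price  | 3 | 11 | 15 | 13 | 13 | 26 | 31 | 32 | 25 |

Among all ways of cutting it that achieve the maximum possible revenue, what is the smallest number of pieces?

4

Consider every possible first cut. r[k] is the best of p[i]+r[k−i] over all sellable i≤k.
r[1] = 3
r[2] = 11
r[3] = 15
r[4] = 22  (first piece 2, then r[2]=11)
r[5] = 26  (first piece 2, then r[3]=15)
r[6] = 33  (first piece 2, then r[4]=22)
r[7] = 37  (first piece 2, then r[5]=26)
r[8] = 44  (first piece 2, then r[6]=33)
r[9] = 48  (first piece 2, then r[7]=37)
Maximum revenue is ¢48.
Now minimize piece count subject to staying optimal: for each k, pieces[k] = 1 + min over i with p[i]+r[k−i]=r[k] of pieces[k−i].
pieces[6] = 3
pieces[7] = 3
pieces[8] = 4
pieces[9] = 4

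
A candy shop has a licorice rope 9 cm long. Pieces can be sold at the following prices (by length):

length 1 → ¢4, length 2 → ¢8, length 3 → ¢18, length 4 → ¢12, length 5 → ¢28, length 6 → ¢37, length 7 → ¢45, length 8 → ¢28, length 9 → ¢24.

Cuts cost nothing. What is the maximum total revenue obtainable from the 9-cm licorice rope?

55

Consider every possible first cut. r[k] is the best of p[i]+r[k−i] over all sellable i≤k.
r[1] = 4
r[2] = 8  (first piece 1, then r[1]=4)
r[3] = 18
r[4] = 22  (first piece 1, then r[3]=18)
r[5] = 28
r[6] = 37
r[7] = 45
r[8] = 49  (first piece 1, then r[7]=45)
r[9] = 55  (first piece 3, then r[6]=37)
One optimal cutting: 6 + 3 → ¢37 + ¢18 = ¢55.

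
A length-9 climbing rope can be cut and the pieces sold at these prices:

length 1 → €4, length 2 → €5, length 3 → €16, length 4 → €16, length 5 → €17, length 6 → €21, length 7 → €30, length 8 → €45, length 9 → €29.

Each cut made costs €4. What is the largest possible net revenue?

Build net[k] bottom-up: net[k] = max over allowed piece i of (p[i] + net[k−i]) − 4 per cut.
net[1] = 4
net[2] = 5
net[3] = 16
net[4] = 16  (first piece 1, then net[3]=16)
net[5] = 17  (first piece 2, then net[3]=16)
net[6] = 28  (first piece 3, then net[3]=16)
net[7] = 30
net[8] = 45
net[9] = 45  (first piece 1, then net[8]=45)
One optimal plan: pieces 8 + 1 (1 cut) → €49 − €4 = €45.

45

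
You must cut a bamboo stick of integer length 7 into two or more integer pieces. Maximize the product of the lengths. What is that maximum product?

Define f[k] = max over 1≤i<k of i · max(k−i, f[k−i]); the inner max lets the remainder stay uncut if that's better.
f[2] = 1·max(1,0) = 1·1 = 1
f[3] = max(1·2, 2·1) = 2
f[4] = max(1·3, 2·2, 3·1) = 4
f[5] = max(1·4, 2·3, 3·2, 4·1) = 6
f[6] = max(1·6, 2·4, 3·3, 4·2, 5·1) = 9
f[7] = max(1·9, 2·6, 3·4, 4·3, 5·2, 6·1) = 12
One optimal split: 3 + 2 + 2; product 3·2·2 = 12.

12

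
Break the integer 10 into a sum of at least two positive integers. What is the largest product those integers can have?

36

Fill m[k] for k=2..10: at each k try every first piece i and multiply by the better of (k−i) uncut or m[k−i].
m[2] = 1·max(1,0) = 1·1 = 1
m[3] = 1·max(2,1) = 1·2 = 2
m[4] = 2·max(2,1) = 2·2 = 4
m[5] = 2·max(3,2) = 2·3 = 6
m[6] = 3·max(3,2) = 3·3 = 9
m[7] = 2·max(5,6) = 2·6 = 12
m[8] = 2·max(6,9) = 2·9 = 18
m[9] = 3·max(6,9) = 3·9 = 27
m[10] = 2·max(8,18) = 2·18 = 36
One optimal split: 3 + 3 + 2 + 2; product 3·3·2·2 = 36.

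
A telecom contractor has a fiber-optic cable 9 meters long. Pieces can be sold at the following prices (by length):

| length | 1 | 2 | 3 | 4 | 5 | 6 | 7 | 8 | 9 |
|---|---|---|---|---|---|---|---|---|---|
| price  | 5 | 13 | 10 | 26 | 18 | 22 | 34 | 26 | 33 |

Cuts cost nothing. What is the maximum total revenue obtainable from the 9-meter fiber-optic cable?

57

Let R[k] be the best obtainable value from length k. For each k, try every first piece i and keep the best of price[i] + R[k−i].
R[1] = 5
R[2] = 13
R[3] = 18  (first piece 1, then R[2]=13)
R[4] = 26  (first piece 2, then R[2]=13)
R[5] = 31  (first piece 1, then R[4]=26)
R[6] = 39  (first piece 2, then R[4]=26)
R[7] = 44  (first piece 1, then R[6]=39)
R[8] = 52  (first piece 2, then R[6]=39)
R[9] = 57  (first piece 1, then R[8]=52)
One optimal cutting: 2 + 2 + 2 + 2 + 1 → $13 + $13 + $13 + $13 + $5 = $57.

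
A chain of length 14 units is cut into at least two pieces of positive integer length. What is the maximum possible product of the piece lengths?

Let prod[k] be the best product for length k (with at least one cut). For each first piece i, the rest contributes max(k−i, prod[k−i]).
prod[2] = 1*max(1,0) = 1*1 = 1
prod[3] = max(1*2, 2*1) = 2
prod[4] = max(1*3, 2*2, 3*1) = 4
prod[5] = max(1*4, 2*3, 3*2, 4*1) = 6
prod[6] = max(1*6, 2*4, 3*3, 4*2, 5*1) = 9
prod[7] = max(1*9, 2*6, 3*4, 4*3, 5*2, 6*1) = 12
prod[8] = max(1*12, 2*9, 3*6, …, 6*2, 7*1) = 18
prod[9] = max(1*18, 2*12, 3*9, …, 7*2, 8*1) = 27
prod[10] = max(1*27, 2*18, 3*12, …, 8*2, 9*1) = 36
prod[11] = max(1*36, 2*27, 3*18, …, 9*2, 10*1) = 54
prod[12] = max(1*54, 2*36, 3*27, …, 10*2, 11*1) = 81
prod[13] = max(1*81, 2*54, 3*36, …, 11*2, 12*1) = 108
prod[14] = max(1*108, 2*81, 3*54, …, 12*2, 13*1) = 162
One optimal split: 3 + 3 + 3 + 3 + 2; product 3*3*3*3*2 = 162.

162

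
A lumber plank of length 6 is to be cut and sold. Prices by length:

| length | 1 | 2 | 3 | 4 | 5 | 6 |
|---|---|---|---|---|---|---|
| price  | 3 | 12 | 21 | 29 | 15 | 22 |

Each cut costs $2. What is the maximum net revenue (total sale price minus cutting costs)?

Let net[k] be the best obtainable value from length k. For each k, try every first piece i and keep the best of price[i] + net[k−i] minus the 2 cut fee when i<k.
net[1] = 3
net[2] = max(3+3-2, 12+0) = 12
net[3] = max(3+12-2, 12+3-2, 21+0) = 21
net[4] = max(3+21-2, 12+12-2, 21+3-2, 29+0) = 29
net[5] = max(3+29-2, 12+21-2, 21+12-2, 29+3-2, 15+0) = 31
net[6] = max(3+31-2, 12+29-2, 21+21-2, 29+12-2, 15+3-2, 22+0) = 40
One optimal plan: pieces 3 + 3 (1 cut) → $42 − $2 = $40.

40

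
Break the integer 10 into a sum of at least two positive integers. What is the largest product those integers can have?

Let g[k] be the best product for length k (with at least one cut). For each first piece i, the rest contributes max(k−i, g[k−i]).
Small cases: g[2]=1.
g[3] = 1×max(2,1) = 1×2 = 2
g[4] = 2×max(2,1) = 2×2 = 4
g[5] = 2×max(3,2) = 2×3 = 6
g[6] = 3×max(3,2) = 3×3 = 9
g[7] = 2×max(5,6) = 2×6 = 12
g[8] = 2×max(6,9) = 2×9 = 18
g[9] = 3×max(6,9) = 3×9 = 27
g[10] = 2×max(8,18) = 2×18 = 36
One optimal split: 3 + 3 + 2 + 2; product 3×3×2×2 = 36.

36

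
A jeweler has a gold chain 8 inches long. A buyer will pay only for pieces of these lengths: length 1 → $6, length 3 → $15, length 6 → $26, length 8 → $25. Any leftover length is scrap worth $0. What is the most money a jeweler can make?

48

Let best[k] be the best obtainable value from length k. For each k, try every first piece i and keep the best of price[i] + best[k−i].
best[1] = 6
best[2] = 12  (first piece 1, then best[1]=6)
best[3] = max(6+12, 15+0) = 18
best[4] = max(6+18, 15+6) = 24
best[5] = max(6+24, 15+12) = 30
best[6] = max(6+30, 15+18, 26+0) = 36
best[7] = max(6+36, 15+24, 26+6) = 42
best[8] = max(6+42, 15+30, 26+12, 25+0) = 48
One optimal cutting: 1 + 1 + 1 + 1 + 1 + 1 + 1 + 1 → $48.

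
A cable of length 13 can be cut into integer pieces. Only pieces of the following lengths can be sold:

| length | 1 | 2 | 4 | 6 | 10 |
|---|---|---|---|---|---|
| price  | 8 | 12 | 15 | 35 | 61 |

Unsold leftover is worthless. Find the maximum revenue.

104

Let best[k] be the best obtainable value from length k. For each k, try every first piece i and keep the best of price[i] + best[k−i].
best[1] = 8
best[2] = 16  (first piece 1, then best[1]=8)
best[3] = 24  (first piece 1, then best[2]=16)
best[4] = 32  (first piece 1, then best[3]=24)
best[5] = 40  (first piece 1, then best[4]=32)
best[6] = 48  (first piece 1, then best[5]=40)
best[7] = 56  (first piece 1, then best[6]=48)
best[8] = 64  (first piece 1, then best[7]=56)
best[9] = 72  (first piece 1, then best[8]=64)
best[10] = 80  (first piece 1, then best[9]=72)
best[11] = 88  (first piece 1, then best[10]=80)
best[12] = 96  (first piece 1, then best[11]=88)
best[13] = 104  (first piece 1, then best[12]=96)
One optimal cutting: 1 + 1 + 1 + 1 + 1 + 1 + 1 + 1 + 1 + 1 + 1 + 1 + 1 → €104.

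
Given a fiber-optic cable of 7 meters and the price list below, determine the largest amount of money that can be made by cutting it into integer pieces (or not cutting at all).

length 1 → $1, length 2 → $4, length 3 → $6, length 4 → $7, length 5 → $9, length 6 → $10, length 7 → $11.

14

Let R[k] be the best obtainable value from length k. For each k, try every first piece i and keep the best of price[i] + R[k−i].
R[1] = 1
R[2] = 4
R[3] = 6
R[4] = 8  (first piece 2, then R[2]=4)
R[5] = 10  (first piece 2, then R[3]=6)
R[6] = 12  (first piece 2, then R[4]=8)
R[7] = 14  (first piece 2, then R[5]=10)
One optimal cutting: 3 + 2 + 2 → $6 + $4 + $4 = $14.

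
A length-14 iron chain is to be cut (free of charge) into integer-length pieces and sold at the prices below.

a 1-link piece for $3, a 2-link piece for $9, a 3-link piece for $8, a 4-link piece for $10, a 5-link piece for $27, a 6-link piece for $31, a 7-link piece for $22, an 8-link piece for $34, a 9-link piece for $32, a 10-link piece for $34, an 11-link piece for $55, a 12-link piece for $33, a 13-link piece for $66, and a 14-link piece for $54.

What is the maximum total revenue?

72

Let r[k] be the best obtainable value from length k. For each k, try every first piece i and keep the best of price[i] + r[k−i].
r[1] = 3
r[2] = 9
r[3] = 12  (first piece 1, then r[2]=9)
r[4] = 18  (first piece 2, then r[2]=9)
r[5] = 27
r[6] = 31
r[7] = 36  (first piece 2, then r[5]=27)
r[8] = 40  (first piece 2, then r[6]=31)
r[9] = 45  (first piece 2, then r[7]=36)
r[10] = 54  (first piece 5, then r[5]=27)
r[11] = 58  (first piece 5, then r[6]=31)
r[12] = 63  (first piece 2, then r[10]=54)
r[13] = 67  (first piece 2, then r[11]=58)
r[14] = 72  (first piece 2, then r[12]=63)
One optimal cutting: 5 + 5 + 2 + 2 → $27 + $27 + $9 + $9 = $72.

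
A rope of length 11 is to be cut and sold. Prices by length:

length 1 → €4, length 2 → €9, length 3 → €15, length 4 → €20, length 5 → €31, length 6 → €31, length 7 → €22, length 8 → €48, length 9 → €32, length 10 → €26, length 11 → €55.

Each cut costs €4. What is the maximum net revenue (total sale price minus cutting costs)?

59

Consider every possible first cut. r[k] is the best of p[i]+r[k−i] over all sellable i≤k, charging 4 whenever i<k.
r[1] = 4
r[2] = 9
r[3] = 15
r[4] = 20
r[5] = 31
r[6] = 31  (first piece 1, then r[5]=31)
r[7] = 36  (first piece 2, then r[5]=31)
r[8] = 48
r[9] = 48  (first piece 1, then r[8]=48)
r[10] = 58  (first piece 5, then r[5]=31)
r[11] = 59  (first piece 3, then r[8]=48)
One optimal plan: pieces 8 + 3 (1 cut) → €63 − €4 = €59.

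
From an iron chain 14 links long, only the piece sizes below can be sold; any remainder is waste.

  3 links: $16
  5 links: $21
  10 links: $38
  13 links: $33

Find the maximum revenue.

69

Consider every possible first cut. r[k] is the best of p[i]+r[k−i] over all sellable i≤k.
r[1] = 0
r[2] = 0
r[3] = 16
r[4] = 16
r[5] = max(16+0, 21+0) = 21
r[6] = max(16+16, 21+0) = 32
r[7] = max(16+16, 21+0) = 32
r[8] = max(16+21, 21+16) = 37
r[9] = max(16+32, 21+16) = 48
r[10] = max(16+32, 21+21, 38+0) = 48
r[11] = max(16+37, 21+32, 38+0) = 53
r[12] = max(16+48, 21+32, 38+0) = 64
r[13] = max(16+48, 21+37, 38+16, 33+0) = 64
r[14] = max(16+53, 21+48, 38+16, 33+0) = 69
One optimal cutting: 5 + 3 + 3 + 3 → $69.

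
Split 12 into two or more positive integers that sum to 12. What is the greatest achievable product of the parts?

81

Define prod[k] = max over 1≤i<k of i · max(k−i, prod[k−i]); the inner max lets the remainder stay uncut if that's better.
Small cases: prod[2]=1, prod[3]=2, prod[4]=4, prod[5]=6, prod[6]=9, prod[7]=12.
prod[8] = max(1·12, 2·9, 3·6, …, 6·2, 7·1) = 18
prod[9] = max(1·18, 2·12, 3·9, …, 7·2, 8·1) = 27
prod[10] = max(1·27, 2·18, 3·12, …, 8·2, 9·1) = 36
prod[11] = max(1·36, 2·27, 3·18, …, 9·2, 10·1) = 54
prod[12] = max(1·54, 2·36, 3·27, …, 10·2, 11·1) = 81
One optimal split: 3 + 3 + 3 + 3; product 3·3·3·3 = 81.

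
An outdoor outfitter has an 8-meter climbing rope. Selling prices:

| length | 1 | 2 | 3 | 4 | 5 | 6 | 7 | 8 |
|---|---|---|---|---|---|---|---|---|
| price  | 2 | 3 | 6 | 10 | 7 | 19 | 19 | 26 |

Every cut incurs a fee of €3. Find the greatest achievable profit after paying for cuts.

26

Consider every possible first cut. r[k] is the best of p[i]+r[k−i] over all sellable i≤k, charging 3 whenever i<k.
r[1] = 2
r[2] = max(2+2-3, 3+0) = 3
r[3] = max(2+3-3, 3+2-3, 6+0) = 6
r[4] = max(2+6-3, 3+3-3, 6+2-3, 10+0) = 10
r[5] = max(2+10-3, 3+6-3, 6+3-3, 10+2-3, 7+0) = 9
r[6] = max(2+9-3, 3+10-3, 6+6-3, 10+3-3, 7+2-3, 19+0) = 19
r[7] = max(2+19-3, 3+9-3, 6+10-3, …, 19+2-3, 19+0) = 19
r[8] = max(2+19-3, 3+19-3, 6+9-3, …, 19+2-3, 26+0) = 26
Best is to make no cuts and sell whole for €26.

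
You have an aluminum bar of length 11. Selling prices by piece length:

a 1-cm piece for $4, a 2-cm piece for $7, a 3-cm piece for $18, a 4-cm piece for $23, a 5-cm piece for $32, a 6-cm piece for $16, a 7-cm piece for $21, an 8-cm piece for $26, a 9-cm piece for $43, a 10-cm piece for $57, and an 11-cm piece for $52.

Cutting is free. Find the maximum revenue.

68

Build best[k] bottom-up: best[k] = max over allowed piece i of (p[i] + best[k−i]).
best[1] = 4
best[2] = 8  (first piece 1, then best[1]=4)
best[3] = 18
best[4] = 23
best[5] = 32
best[6] = 36  (first piece 1, then best[5]=32)
best[7] = 41  (first piece 3, then best[4]=23)
best[8] = 50  (first piece 3, then best[5]=32)
best[9] = 55  (first piece 4, then best[5]=32)
best[10] = 64  (first piece 5, then best[5]=32)
best[11] = 68  (first piece 1, then best[10]=64)
One optimal cutting: 5 + 5 + 1 → $32 + $32 + $4 = $68.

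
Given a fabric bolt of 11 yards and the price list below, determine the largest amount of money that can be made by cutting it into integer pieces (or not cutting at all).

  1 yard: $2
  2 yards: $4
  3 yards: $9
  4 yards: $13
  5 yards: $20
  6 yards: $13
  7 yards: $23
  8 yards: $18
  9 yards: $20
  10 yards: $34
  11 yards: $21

Build r[k] bottom-up: r[k] = max over allowed piece i of (p[i] + r[k−i]).
r[1] = 2
r[2] = max(2+2, 4+0) = 4
r[3] = max(2+4, 4+2, 9+0) = 9
r[4] = max(2+9, 4+4, 9+2, 13+0) = 13
r[5] = max(2+13, 4+9, 9+4, 13+2, 20+0) = 20
r[6] = max(2+20, 4+13, 9+9, 13+4, 20+2, 13+0) = 22
r[7] = max(2+22, 4+20, 9+13, …, 13+2, 23+0) = 24
r[8] = max(2+24, 4+22, 9+20, …, 23+2, 18+0) = 29
r[9] = max(2+29, 4+24, 9+22, …, 18+2, 20+0) = 33
r[10] = max(2+33, 4+29, 9+24, …, 20+2, 34+0) = 40
r[11] = max(2+40, 4+33, 9+29, …, 34+2, 21+0) = 42
One optimal cutting: 5 + 5 + 1 → $20 + $20 + $2 = $42.

42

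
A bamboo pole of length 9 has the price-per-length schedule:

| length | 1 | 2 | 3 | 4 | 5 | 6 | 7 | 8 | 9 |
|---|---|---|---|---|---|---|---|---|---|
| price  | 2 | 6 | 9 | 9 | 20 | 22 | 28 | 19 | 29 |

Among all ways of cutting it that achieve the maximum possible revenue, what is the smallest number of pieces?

2

Let r[k] be the best obtainable value from length k. For each k, try every first piece i and keep the best of price[i] + r[k−i].
r[1] = 2
r[2] = 6
r[3] = 9
r[4] = 12  (first piece 2, then r[2]=6)
r[5] = 20
r[6] = 22  (first piece 1, then r[5]=20)
r[7] = 28
r[8] = 30  (first piece 1, then r[7]=28)
r[9] = 34  (first piece 2, then r[7]=28)
Maximum revenue is $34.
Now minimize piece count subject to staying optimal: for each k, pieces[k] = 1 + min over i with p[i]+r[k−i]=r[k] of pieces[k−i].
pieces[6] = 1
pieces[7] = 1
pieces[8] = 2
pieces[9] = 2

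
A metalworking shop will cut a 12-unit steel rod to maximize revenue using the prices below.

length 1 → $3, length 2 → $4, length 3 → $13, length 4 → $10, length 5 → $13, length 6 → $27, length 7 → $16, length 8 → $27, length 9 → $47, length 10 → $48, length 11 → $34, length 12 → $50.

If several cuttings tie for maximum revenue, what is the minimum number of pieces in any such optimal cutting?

Build r[k] bottom-up: r[k] = max over allowed piece i of (p[i] + r[k−i]).
r[1] = 3
r[2] = max(3+3, 4+0) = 6
r[3] = max(3+6, 4+3, 13+0) = 13
r[4] = max(3+13, 4+6, 13+3, 10+0) = 16
r[5] = max(3+16, 4+13, 13+6, 10+3, 13+0) = 19
r[6] = max(3+19, 4+16, 13+13, 10+6, 13+3, 27+0) = 27
r[7] = max(3+27, 4+19, 13+16, …, 27+3, 16+0) = 30
r[8] = max(3+30, 4+27, 13+19, …, 16+3, 27+0) = 33
r[9] = max(3+33, 4+30, 13+27, …, 27+3, 47+0) = 47
r[10] = max(3+47, 4+33, 13+30, …, 47+3, 48+0) = 50
r[11] = max(3+50, 4+47, 13+33, …, 48+3, 34+0) = 53
r[12] = max(3+53, 4+50, 13+47, …, 34+3, 50+0) = 60
Maximum revenue is $60.
Now minimize piece count subject to staying optimal: for each k, pieces[k] = 1 + min over i with p[i]+r[k−i]=r[k] of pieces[k−i].
pieces[9] = 1
pieces[10] = 2
pieces[11] = 3
pieces[12] = 2

2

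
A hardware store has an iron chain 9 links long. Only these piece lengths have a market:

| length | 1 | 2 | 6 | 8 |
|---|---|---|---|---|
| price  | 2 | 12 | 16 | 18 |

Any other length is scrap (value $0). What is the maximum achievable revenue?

Consider every possible first cut. f[k] is the best of p[i]+f[k−i] over all sellable i≤k.
f[1] = 2
f[2] = 12
f[3] = 14  (first piece 1, then f[2]=12)
f[4] = 24  (first piece 2, then f[2]=12)
f[5] = 26  (first piece 1, then f[4]=24)
f[6] = 36  (first piece 2, then f[4]=24)
f[7] = 38  (first piece 1, then f[6]=36)
f[8] = 48  (first piece 2, then f[6]=36)
f[9] = 50  (first piece 1, then f[8]=48)
One optimal cutting: 2 + 2 + 2 + 2 + 1 → $50.

50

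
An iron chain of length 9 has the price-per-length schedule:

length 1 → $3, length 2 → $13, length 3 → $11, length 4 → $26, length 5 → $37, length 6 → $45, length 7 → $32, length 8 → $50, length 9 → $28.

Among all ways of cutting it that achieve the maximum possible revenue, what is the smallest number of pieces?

2

Build r[k] bottom-up: r[k] = max over allowed piece i of (p[i] + r[k−i]).
r[1] = 3
r[2] = max(3+3, 13+0) = 13
r[3] = max(3+13, 13+3, 11+0) = 16
r[4] = max(3+16, 13+13, 11+3, 26+0) = 26
r[5] = max(3+26, 13+16, 11+13, 26+3, 37+0) = 37
r[6] = max(3+37, 13+26, 11+16, 26+13, 37+3, 45+0) = 45
r[7] = max(3+45, 13+37, 11+26, …, 45+3, 32+0) = 50
r[8] = max(3+50, 13+45, 11+37, …, 32+3, 50+0) = 58
r[9] = max(3+58, 13+50, 11+45, …, 50+3, 28+0) = 63
Maximum revenue is $63.
Now minimize piece count subject to staying optimal: for each k, pieces[k] = 1 + min over i with p[i]+r[k−i]=r[k] of pieces[k−i].
pieces[6] = 1
pieces[7] = 2
pieces[8] = 2
pieces[9] = 2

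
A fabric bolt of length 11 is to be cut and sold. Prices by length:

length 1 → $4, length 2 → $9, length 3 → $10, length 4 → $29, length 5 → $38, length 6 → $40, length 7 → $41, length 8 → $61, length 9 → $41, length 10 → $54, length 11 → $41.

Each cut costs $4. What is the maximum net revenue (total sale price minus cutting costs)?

74

Let v[k] be the best obtainable value from length k. For each k, try every first piece i and keep the best of price[i] + v[k−i] minus the 4 cut fee when i<k.
v[1] = 4
v[2] = max(4+4-4, 9+0) = 9
v[3] = max(4+9-4, 9+4-4, 10+0) = 10
v[4] = max(4+10-4, 9+9-4, 10+4-4, 29+0) = 29
v[5] = max(4+29-4, 9+10-4, 10+9-4, 29+4-4, 38+0) = 38
v[6] = max(4+38-4, 9+29-4, 10+10-4, 29+9-4, 38+4-4, 40+0) = 40
v[7] = max(4+40-4, 9+38-4, 10+29-4, …, 40+4-4, 41+0) = 43
v[8] = max(4+43-4, 9+40-4, 10+38-4, …, 41+4-4, 61+0) = 61
v[9] = max(4+61-4, 9+43-4, 10+40-4, …, 61+4-4, 41+0) = 63
v[10] = max(4+63-4, 9+61-4, 10+43-4, …, 41+4-4, 54+0) = 72
v[11] = max(4+72-4, 9+63-4, 10+61-4, …, 54+4-4, 41+0) = 74
One optimal plan: pieces 6 + 5 (1 cut) → $78 − $4 = $74.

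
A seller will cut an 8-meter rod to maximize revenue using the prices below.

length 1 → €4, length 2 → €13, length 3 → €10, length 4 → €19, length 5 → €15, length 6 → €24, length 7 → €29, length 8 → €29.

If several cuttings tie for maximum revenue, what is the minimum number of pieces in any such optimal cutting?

Build r[k] bottom-up: r[k] = max over allowed piece i of (p[i] + r[k−i]).
r[1] = 4
r[2] = max(4+4, 13+0) = 13
r[3] = max(4+13, 13+4, 10+0) = 17
r[4] = max(4+17, 13+13, 10+4, 19+0) = 26
r[5] = max(4+26, 13+17, 10+13, 19+4, 15+0) = 30
r[6] = max(4+30, 13+26, 10+17, 19+13, 15+4, 24+0) = 39
r[7] = max(4+39, 13+30, 10+26, …, 24+4, 29+0) = 43
r[8] = max(4+43, 13+39, 10+30, …, 29+4, 29+0) = 52
Maximum revenue is €52.
Now minimize piece count subject to staying optimal: for each k, pieces[k] = 1 + min over i with p[i]+r[k−i]=r[k] of pieces[k−i].
pieces[5] = 3
pieces[6] = 3
pieces[7] = 4
pieces[8] = 4

4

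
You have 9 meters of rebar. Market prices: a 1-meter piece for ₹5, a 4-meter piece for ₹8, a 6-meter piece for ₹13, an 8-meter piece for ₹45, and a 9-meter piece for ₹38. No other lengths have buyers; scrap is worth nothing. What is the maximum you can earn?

Consider every possible first cut. best[k] is the best of p[i]+best[k−i] over all sellable i≤k.
best[1] = 5
best[2] = 10  (first piece 1, then best[1]=5)
best[3] = 15  (first piece 1, then best[2]=10)
best[4] = 20  (first piece 1, then best[3]=15)
best[5] = 25  (first piece 1, then best[4]=20)
best[6] = 30  (first piece 1, then best[5]=25)
best[7] = 35  (first piece 1, then best[6]=30)
best[8] = 45
best[9] = 50  (first piece 1, then best[8]=45)
One optimal cutting: 8 + 1 → ₹50.

50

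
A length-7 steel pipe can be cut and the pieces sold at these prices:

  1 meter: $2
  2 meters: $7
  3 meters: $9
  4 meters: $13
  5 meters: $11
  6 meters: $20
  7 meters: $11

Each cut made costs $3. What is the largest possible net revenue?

Let net[k] be the best obtainable value from length k. For each k, try every first piece i and keep the best of price[i] + net[k−i] minus the 3 cut fee when i<k.
net[1] = 2
net[2] = max(2+2-3, 7+0) = 7
net[3] = max(2+7-3, 7+2-3, 9+0) = 9
net[4] = max(2+9-3, 7+7-3, 9+2-3, 13+0) = 13
net[5] = max(2+13-3, 7+9-3, 9+7-3, 13+2-3, 11+0) = 13
net[6] = max(2+13-3, 7+13-3, 9+9-3, 13+7-3, 11+2-3, 20+0) = 20
net[7] = max(2+20-3, 7+13-3, 9+13-3, …, 20+2-3, 11+0) = 19
One optimal plan: pieces 6 + 1 (1 cut) → $22 − $3 = $19.

19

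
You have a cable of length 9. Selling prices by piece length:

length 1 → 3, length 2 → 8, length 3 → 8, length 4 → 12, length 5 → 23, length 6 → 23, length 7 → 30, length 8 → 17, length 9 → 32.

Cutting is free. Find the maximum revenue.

Consider every possible first cut. r[k] is the best of p[i]+r[k−i] over all sellable i≤k.
r[1] = 3
r[2] = max(3+3, 8+0) = 8
r[3] = max(3+8, 8+3, 8+0) = 11
r[4] = max(3+11, 8+8, 8+3, 12+0) = 16
r[5] = max(3+16, 8+11, 8+8, 12+3, 23+0) = 23
r[6] = max(3+23, 8+16, 8+11, 12+8, 23+3, 23+0) = 26
r[7] = max(3+26, 8+23, 8+16, …, 23+3, 30+0) = 31
r[8] = max(3+31, 8+26, 8+23, …, 30+3, 17+0) = 34
r[9] = max(3+34, 8+31, 8+26, …, 17+3, 32+0) = 39
One optimal cutting: 5 + 2 + 2 → 23 + 8 + 8 = 39.

39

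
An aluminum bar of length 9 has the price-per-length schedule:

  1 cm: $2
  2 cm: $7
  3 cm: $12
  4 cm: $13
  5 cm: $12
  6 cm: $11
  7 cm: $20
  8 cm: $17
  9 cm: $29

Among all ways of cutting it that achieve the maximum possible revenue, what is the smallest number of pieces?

Let r[k] be the best obtainable value from length k. For each k, try every first piece i and keep the best of price[i] + r[k−i].
r[1] = 2
r[2] = 7
r[3] = 12
r[4] = 14  (first piece 1, then r[3]=12)
r[5] = 19  (first piece 2, then r[3]=12)
r[6] = 24  (first piece 3, then r[3]=12)
r[7] = 26  (first piece 1, then r[6]=24)
r[8] = 31  (first piece 2, then r[6]=24)
r[9] = 36  (first piece 3, then r[6]=24)
Maximum revenue is $36.
Now minimize piece count subject to staying optimal: for each k, pieces[k] = 1 + min over i with p[i]+r[k−i]=r[k] of pieces[k−i].
pieces[6] = 2
pieces[7] = 3
pieces[8] = 3
pieces[9] = 3

3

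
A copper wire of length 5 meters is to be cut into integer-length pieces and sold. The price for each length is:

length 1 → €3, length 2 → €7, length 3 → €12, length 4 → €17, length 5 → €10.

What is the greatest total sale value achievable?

20

Let best[k] be the best obtainable value from length k. For each k, try every first piece i and keep the best of price[i] + best[k−i].
best[1] = 3
best[2] = max(3+3, 7+0) = 7
best[3] = max(3+7, 7+3, 12+0) = 12
best[4] = max(3+12, 7+7, 12+3, 17+0) = 17
best[5] = max(3+17, 7+12, 12+7, 17+3, 10+0) = 20
One optimal cutting: 4 + 1 → €17 + €3 = €20.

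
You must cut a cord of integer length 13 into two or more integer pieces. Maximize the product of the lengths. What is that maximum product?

108

Fill P[k] for k=2..13: at each k try every first piece i and multiply by the better of (k−i) uncut or P[k−i].
P[2] = 1*max(1,0) = 1*1 = 1
P[3] = max(1*2, 2*1) = 2
P[4] = max(1*3, 2*2, 3*1) = 4
P[5] = max(1*4, 2*3, 3*2, 4*1) = 6
P[6] = max(1*6, 2*4, 3*3, 4*2, 5*1) = 9
P[7] = max(1*9, 2*6, 3*4, 4*3, 5*2, 6*1) = 12
P[8] = max(1*12, 2*9, 3*6, …, 6*2, 7*1) = 18
P[9] = max(1*18, 2*12, 3*9, …, 7*2, 8*1) = 27
P[10] = max(1*27, 2*18, 3*12, …, 8*2, 9*1) = 36
P[11] = max(1*36, 2*27, 3*18, …, 9*2, 10*1) = 54
P[12] = max(1*54, 2*36, 3*27, …, 10*2, 11*1) = 81
P[13] = max(1*81, 2*54, 3*36, …, 11*2, 12*1) = 108
One optimal split: 3 + 3 + 3 + 2 + 2; product 3*3*3*2*2 = 108.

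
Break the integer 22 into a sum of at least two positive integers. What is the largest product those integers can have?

2916

Define prod[k] = max over 1≤i<k of i · max(k−i, prod[k−i]); the inner max lets the remainder stay uncut if that's better.
prod[2] = 1·max(1,0) = 1·1 = 1
prod[3] = 1·max(2,1) = 1·2 = 2
prod[4] = 2·max(2,1) = 2·2 = 4
prod[5] = 2·max(3,2) = 2·3 = 6
prod[6] = 3·max(3,2) = 3·3 = 9
prod[7] = 2·max(5,6) = 2·6 = 12
prod[8] = 2·max(6,9) = 2·9 = 18
prod[9] = 3·max(6,9) = 3·9 = 27
prod[10] = 2·max(8,18) = 2·18 = 36
prod[11] = 2·max(9,27) = 2·27 = 54
prod[12] = 3·max(9,27) = 3·27 = 81
prod[13] = 2·max(11,54) = 2·54 = 108
prod[14] = 2·max(12,81) = 2·81 = 162
prod[15] = 3·max(12,81) = 3·81 = 243
prod[16] = 2·max(14,162) = 2·162 = 324
prod[17] = 2·max(15,243) = 2·243 = 486
prod[18] = 3·max(15,243) = 3·243 = 729
prod[19] = 2·max(17,486) = 2·486 = 972
prod[20] = 2·max(18,729) = 2·729 = 1458
prod[21] = 3·max(18,729) = 3·729 = 2187
prod[22] = 2·max(20,1458) = 2·1458 = 2916
One optimal split: 3 + 3 + 3 + 3 + 3 + 3 + 2 + 2; product 3·3·3·3·3·3·2·2 = 2916.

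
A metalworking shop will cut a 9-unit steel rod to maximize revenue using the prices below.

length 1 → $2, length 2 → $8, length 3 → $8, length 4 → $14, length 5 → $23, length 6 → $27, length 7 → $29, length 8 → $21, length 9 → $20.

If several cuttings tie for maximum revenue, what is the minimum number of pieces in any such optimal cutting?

3

Build r[k] bottom-up: r[k] = max over allowed piece i of (p[i] + r[k−i]).
r[1] = 2
r[2] = 8
r[3] = 10  (first piece 1, then r[2]=8)
r[4] = 16  (first piece 2, then r[2]=8)
r[5] = 23
r[6] = 27
r[7] = 31  (first piece 2, then r[5]=23)
r[8] = 35  (first piece 2, then r[6]=27)
r[9] = 39  (first piece 2, then r[7]=31)
Maximum revenue is $39.
Now minimize piece count subject to staying optimal: for each k, pieces[k] = 1 + min over i with p[i]+r[k−i]=r[k] of pieces[k−i].
pieces[6] = 1
pieces[7] = 2
pieces[8] = 2
pieces[9] = 3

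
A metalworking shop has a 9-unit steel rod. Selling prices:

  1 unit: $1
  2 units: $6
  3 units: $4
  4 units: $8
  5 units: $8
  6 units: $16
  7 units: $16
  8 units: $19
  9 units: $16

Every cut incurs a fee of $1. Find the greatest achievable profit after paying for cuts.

21

Build net[k] bottom-up: net[k] = max over allowed piece i of (p[i] + net[k−i]) − 1 per cut.
net[1] = 1
net[2] = 6
net[3] = 6  (first piece 1, then net[2]=6)
net[4] = 11  (first piece 2, then net[2]=6)
net[5] = 11  (first piece 1, then net[4]=11)
net[6] = 16  (first piece 2, then net[4]=11)
net[7] = 16  (first piece 1, then net[6]=16)
net[8] = 21  (first piece 2, then net[6]=16)
net[9] = 21  (first piece 1, then net[8]=21)
One optimal plan: pieces 2 + 2 + 2 + 2 + 1 (4 cuts) → $25 − $4 = $21.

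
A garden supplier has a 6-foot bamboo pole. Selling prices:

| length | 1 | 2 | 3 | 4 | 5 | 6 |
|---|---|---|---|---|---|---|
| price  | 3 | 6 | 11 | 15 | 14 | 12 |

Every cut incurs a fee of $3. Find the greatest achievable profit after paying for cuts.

19

Consider every possible first cut. v[k] is the best of p[i]+v[k−i] over all sellable i≤k, charging 3 whenever i<k.
v[1] = 3
v[2] = max(3+3-3, 6+0) = 6
v[3] = max(3+6-3, 6+3-3, 11+0) = 11
v[4] = max(3+11-3, 6+6-3, 11+3-3, 15+0) = 15
v[5] = max(3+15-3, 6+11-3, 11+6-3, 15+3-3, 14+0) = 15
v[6] = max(3+15-3, 6+15-3, 11+11-3, 15+6-3, 14+3-3, 12+0) = 19
One optimal plan: pieces 3 + 3 (1 cut) → $22 − $3 = $19.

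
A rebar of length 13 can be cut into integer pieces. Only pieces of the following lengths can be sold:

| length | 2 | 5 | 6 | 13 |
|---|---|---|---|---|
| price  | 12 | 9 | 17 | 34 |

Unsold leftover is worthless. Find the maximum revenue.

72

Consider every possible first cut. f[k] is the best of p[i]+f[k−i] over all sellable i≤k.
f[1] = 0
f[2] = 12
f[3] = 12
f[4] = 24  (first piece 2, then f[2]=12)
f[5] = 24
f[6] = 36  (first piece 2, then f[4]=24)
f[7] = 36
f[8] = 48  (first piece 2, then f[6]=36)
f[9] = 48
f[10] = 60  (first piece 2, then f[8]=48)
f[11] = 60
f[12] = 72  (first piece 2, then f[10]=60)
f[13] = 72
One optimal cutting: pieces 2 + 2 + 2 + 2 + 2 + 2 with 1 meter of scrap → ₹72.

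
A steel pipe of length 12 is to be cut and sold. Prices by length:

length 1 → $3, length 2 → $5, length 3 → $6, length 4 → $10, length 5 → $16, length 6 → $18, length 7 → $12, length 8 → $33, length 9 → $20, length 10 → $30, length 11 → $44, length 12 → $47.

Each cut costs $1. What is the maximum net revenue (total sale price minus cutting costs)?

Consider every possible first cut. r[k] is the best of p[i]+r[k−i] over all sellable i≤k, charging 1 whenever i<k.
r[1] = 3
r[2] = max(3+3-1, 5+0) = 5
r[3] = max(3+5-1, 5+3-1, 6+0) = 7
r[4] = max(3+7-1, 5+5-1, 6+3-1, 10+0) = 10
r[5] = max(3+10-1, 5+7-1, 6+5-1, 10+3-1, 16+0) = 16
r[6] = max(3+16-1, 5+10-1, 6+7-1, 10+5-1, 16+3-1, 18+0) = 18
r[7] = max(3+18-1, 5+16-1, 6+10-1, …, 18+3-1, 12+0) = 20
r[8] = max(3+20-1, 5+18-1, 6+16-1, …, 12+3-1, 33+0) = 33
r[9] = max(3+33-1, 5+20-1, 6+18-1, …, 33+3-1, 20+0) = 35
r[10] = max(3+35-1, 5+33-1, 6+20-1, …, 20+3-1, 30+0) = 37
r[11] = max(3+37-1, 5+35-1, 6+33-1, …, 30+3-1, 44+0) = 44
r[12] = max(3+44-1, 5+37-1, 6+35-1, …, 44+3-1, 47+0) = 47
Best is to make no cuts and sell whole for $47.

47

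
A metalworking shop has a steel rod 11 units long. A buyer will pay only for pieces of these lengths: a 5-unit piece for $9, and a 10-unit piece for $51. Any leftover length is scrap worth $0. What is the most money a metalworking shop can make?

51

Build r[k] bottom-up: r[k] = max over allowed piece i of (p[i] + r[k−i]).
r[1] = 0
r[2] = 0
r[3] = 0
r[4] = 0
r[5] = 9
r[6] = 9
r[7] = 9
r[8] = 9
r[9] = 9
r[10] = max(9+9, 51+0) = 51
r[11] = max(9+9, 51+0) = 51
One optimal cutting: pieces 10 with 1 unit of scrap → $51.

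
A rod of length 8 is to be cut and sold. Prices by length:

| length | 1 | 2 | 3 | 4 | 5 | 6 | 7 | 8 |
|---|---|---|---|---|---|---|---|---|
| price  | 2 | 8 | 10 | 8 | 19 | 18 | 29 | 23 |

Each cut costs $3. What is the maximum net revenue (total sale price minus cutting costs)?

28

Build v[k] bottom-up: v[k] = max over allowed piece i of (p[i] + v[k−i]) − 3 per cut.
v[1] = 2
v[2] = max(2+2-3, 8+0) = 8
v[3] = max(2+8-3, 8+2-3, 10+0) = 10
v[4] = max(2+10-3, 8+8-3, 10+2-3, 8+0) = 13
v[5] = max(2+13-3, 8+10-3, 10+8-3, 8+2-3, 19+0) = 19
v[6] = max(2+19-3, 8+13-3, 10+10-3, 8+8-3, 19+2-3, 18+0) = 18
v[7] = max(2+18-3, 8+19-3, 10+13-3, …, 18+2-3, 29+0) = 29
v[8] = max(2+29-3, 8+18-3, 10+19-3, …, 29+2-3, 23+0) = 28
One optimal plan: pieces 7 + 1 (1 cut) → $31 − $3 = $28.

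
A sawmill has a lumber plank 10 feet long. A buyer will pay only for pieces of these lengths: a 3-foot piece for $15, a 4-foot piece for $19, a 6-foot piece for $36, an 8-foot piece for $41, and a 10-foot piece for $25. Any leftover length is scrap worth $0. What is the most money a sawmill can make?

55

Build best[k] bottom-up: best[k] = max over allowed piece i of (p[i] + best[k−i]).
best[1] = 0
best[2] = 0
best[3] = 15
best[4] = 19
best[5] = 19
best[6] = 36
best[7] = 36
best[8] = 41
best[9] = 51  (first piece 3, then best[6]=36)
best[10] = 55  (first piece 4, then best[6]=36)
One optimal cutting: 6 + 4 → $55.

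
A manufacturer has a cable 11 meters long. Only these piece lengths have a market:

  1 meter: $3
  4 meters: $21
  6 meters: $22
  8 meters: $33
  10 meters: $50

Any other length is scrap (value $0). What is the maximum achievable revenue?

53

Build best[k] bottom-up: best[k] = max over allowed piece i of (p[i] + best[k−i]).
best[1] = 3
best[2] = 6  (first piece 1, then best[1]=3)
best[3] = 9  (first piece 1, then best[2]=6)
best[4] = 21
best[5] = 24  (first piece 1, then best[4]=21)
best[6] = 27  (first piece 1, then best[5]=24)
best[7] = 30  (first piece 1, then best[6]=27)
best[8] = 42  (first piece 4, then best[4]=21)
best[9] = 45  (first piece 1, then best[8]=42)
best[10] = 50
best[11] = 53  (first piece 1, then best[10]=50)
One optimal cutting: 10 + 1 → $53.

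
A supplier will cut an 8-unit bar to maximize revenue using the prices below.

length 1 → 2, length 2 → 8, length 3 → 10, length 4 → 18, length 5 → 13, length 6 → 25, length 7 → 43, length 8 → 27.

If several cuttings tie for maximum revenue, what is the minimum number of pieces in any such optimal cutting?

Let r[k] be the best obtainable value from length k. For each k, try every first piece i and keep the best of price[i] + r[k−i].
r[1] = 2
r[2] = 8
r[3] = 10  (first piece 1, then r[2]=8)
r[4] = 18
r[5] = 20  (first piece 1, then r[4]=18)
r[6] = 26  (first piece 2, then r[4]=18)
r[7] = 43
r[8] = 45  (first piece 1, then r[7]=43)
Maximum revenue is 45.
Now minimize piece count subject to staying optimal: for each k, pieces[k] = 1 + min over i with p[i]+r[k−i]=r[k] of pieces[k−i].
pieces[5] = 2
pieces[6] = 2
pieces[7] = 1
pieces[8] = 2

2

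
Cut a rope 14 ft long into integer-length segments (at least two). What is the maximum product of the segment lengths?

162

Let prod[k] be the best product for length k (with at least one cut). For each first piece i, the rest contributes max(k−i, prod[k−i]).
prod[2] = 1*max(1,0) = 1*1 = 1
prod[3] = 1*max(2,1) = 1*2 = 2
prod[4] = 2*max(2,1) = 2*2 = 4
prod[5] = 2*max(3,2) = 2*3 = 6
prod[6] = 3*max(3,2) = 3*3 = 9
prod[7] = 2*max(5,6) = 2*6 = 12
prod[8] = 2*max(6,9) = 2*9 = 18
prod[9] = 3*max(6,9) = 3*9 = 27
prod[10] = 2*max(8,18) = 2*18 = 36
prod[11] = 2*max(9,27) = 2*27 = 54
prod[12] = 3*max(9,27) = 3*27 = 81
prod[13] = 2*max(11,54) = 2*54 = 108
prod[14] = 2*max(12,81) = 2*81 = 162
One optimal split: 3 + 3 + 3 + 3 + 2; product 3*3*3*3*2 = 162.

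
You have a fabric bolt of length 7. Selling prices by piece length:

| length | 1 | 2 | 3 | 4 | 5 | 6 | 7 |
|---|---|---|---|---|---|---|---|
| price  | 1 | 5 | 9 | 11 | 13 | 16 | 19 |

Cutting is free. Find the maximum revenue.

20

Consider every possible first cut. best[k] is the best of p[i]+best[k−i] over all sellable i≤k.
best[1] = 1
best[2] = max(1+1, 5+0) = 5
best[3] = max(1+5, 5+1, 9+0) = 9
best[4] = max(1+9, 5+5, 9+1, 11+0) = 11
best[5] = max(1+11, 5+9, 9+5, 11+1, 13+0) = 14
best[6] = max(1+14, 5+11, 9+9, 11+5, 13+1, 16+0) = 18
best[7] = max(1+18, 5+14, 9+11, …, 16+1, 19+0) = 20
One optimal cutting: 4 + 3 → $11 + $9 = $20.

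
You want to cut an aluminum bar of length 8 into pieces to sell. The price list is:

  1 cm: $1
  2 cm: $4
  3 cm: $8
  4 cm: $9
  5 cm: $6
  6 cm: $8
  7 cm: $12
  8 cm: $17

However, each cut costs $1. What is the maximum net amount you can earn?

Build v[k] bottom-up: v[k] = max over allowed piece i of (p[i] + v[k−i]) − 1 per cut.
v[1] = 1
v[2] = max(1+1-1, 4+0) = 4
v[3] = max(1+4-1, 4+1-1, 8+0) = 8
v[4] = max(1+8-1, 4+4-1, 8+1-1, 9+0) = 9
v[5] = max(1+9-1, 4+8-1, 8+4-1, 9+1-1, 6+0) = 11
v[6] = max(1+11-1, 4+9-1, 8+8-1, 9+4-1, 6+1-1, 8+0) = 15
v[7] = max(1+15-1, 4+11-1, 8+9-1, …, 8+1-1, 12+0) = 16
v[8] = max(1+16-1, 4+15-1, 8+11-1, …, 12+1-1, 17+0) = 18
One optimal plan: pieces 3 + 3 + 2 (2 cuts) → $20 − $2 = $18.

18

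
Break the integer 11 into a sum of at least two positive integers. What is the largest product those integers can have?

54

Define P[k] = max over 1≤i<k of i · max(k−i, P[k−i]); the inner max lets the remainder stay uncut if that's better.
Small cases: P[2]=1, P[3]=2, P[4]=4, P[5]=6.
P[6] = max(1·6, 2·4, 3·3, 4·2, 5·1) = 9
P[7] = max(1·9, 2·6, 3·4, 4·3, 5·2, 6·1) = 12
P[8] = max(1·12, 2·9, 3·6, …, 6·2, 7·1) = 18
P[9] = max(1·18, 2·12, 3·9, …, 7·2, 8·1) = 27
P[10] = max(1·27, 2·18, 3·12, …, 8·2, 9·1) = 36
P[11] = max(1·36, 2·27, 3·18, …, 9·2, 10·1) = 54
One optimal split: 3 + 3 + 3 + 2; product 3·3·3·2 = 54.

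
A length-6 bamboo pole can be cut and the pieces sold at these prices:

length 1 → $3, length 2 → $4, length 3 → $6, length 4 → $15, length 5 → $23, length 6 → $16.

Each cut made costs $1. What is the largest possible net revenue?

Consider every possible first cut. v[k] is the best of p[i]+v[k−i] over all sellable i≤k, charging 1 whenever i<k.
v[1] = 3
v[2] = max(3+3-1, 4+0) = 5
v[3] = max(3+5-1, 4+3-1, 6+0) = 7
v[4] = max(3+7-1, 4+5-1, 6+3-1, 15+0) = 15
v[5] = max(3+15-1, 4+7-1, 6+5-1, 15+3-1, 23+0) = 23
v[6] = max(3+23-1, 4+15-1, 6+7-1, 15+5-1, 23+3-1, 16+0) = 25
One optimal plan: pieces 5 + 1 (1 cut) → $26 − $1 = $25.

25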